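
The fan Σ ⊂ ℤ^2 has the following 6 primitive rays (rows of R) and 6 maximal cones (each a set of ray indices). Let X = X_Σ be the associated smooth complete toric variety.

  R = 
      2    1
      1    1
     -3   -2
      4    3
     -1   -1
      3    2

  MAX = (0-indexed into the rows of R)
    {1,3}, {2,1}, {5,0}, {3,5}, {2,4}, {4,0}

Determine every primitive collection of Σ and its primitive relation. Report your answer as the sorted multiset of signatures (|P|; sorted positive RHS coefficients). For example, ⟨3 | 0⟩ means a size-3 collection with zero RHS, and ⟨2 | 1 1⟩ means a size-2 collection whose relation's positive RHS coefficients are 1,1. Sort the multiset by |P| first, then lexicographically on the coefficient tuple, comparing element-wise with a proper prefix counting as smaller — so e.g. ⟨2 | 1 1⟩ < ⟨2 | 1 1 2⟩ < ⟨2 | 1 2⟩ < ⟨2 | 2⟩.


Σ has 9 primitive collections:

  {1,4}:  v_{1} + v_{4} = 0  ⟹  sig = ⟨2 | 0⟩
  {2,5}:  v_{2} + v_{5} = 0  ⟹  sig = ⟨2 | 0⟩
  {0,1}:  v_{0} + v_{1} = v_{5}  ⟹  sig = ⟨2 | 1⟩
  {0,2}:  v_{0} + v_{2} = v_{4}  ⟹  sig = ⟨2 | 1⟩
  {1,5}:  v_{1} + v_{5} = v_{3}  ⟹  sig = ⟨2 | 1⟩
  {2,3}:  v_{2} + v_{3} = v_{1}  ⟹  sig = ⟨2 | 1⟩
  {3,4}:  v_{3} + v_{4} = v_{5}  ⟹  sig = ⟨2 | 1⟩
  {4,5}:  v_{4} + v_{5} = v_{0}  ⟹  sig = ⟨2 | 1⟩
  {0,3}:  v_{0} + v_{3} = 2·v_{5}  ⟹  sig = ⟨2 | 2⟩

Hence PRS(X_Σ) =
{ ⟨2 | 0⟩ ×2,  ⟨2 | 1⟩ ×6,  ⟨2 | 2⟩ }


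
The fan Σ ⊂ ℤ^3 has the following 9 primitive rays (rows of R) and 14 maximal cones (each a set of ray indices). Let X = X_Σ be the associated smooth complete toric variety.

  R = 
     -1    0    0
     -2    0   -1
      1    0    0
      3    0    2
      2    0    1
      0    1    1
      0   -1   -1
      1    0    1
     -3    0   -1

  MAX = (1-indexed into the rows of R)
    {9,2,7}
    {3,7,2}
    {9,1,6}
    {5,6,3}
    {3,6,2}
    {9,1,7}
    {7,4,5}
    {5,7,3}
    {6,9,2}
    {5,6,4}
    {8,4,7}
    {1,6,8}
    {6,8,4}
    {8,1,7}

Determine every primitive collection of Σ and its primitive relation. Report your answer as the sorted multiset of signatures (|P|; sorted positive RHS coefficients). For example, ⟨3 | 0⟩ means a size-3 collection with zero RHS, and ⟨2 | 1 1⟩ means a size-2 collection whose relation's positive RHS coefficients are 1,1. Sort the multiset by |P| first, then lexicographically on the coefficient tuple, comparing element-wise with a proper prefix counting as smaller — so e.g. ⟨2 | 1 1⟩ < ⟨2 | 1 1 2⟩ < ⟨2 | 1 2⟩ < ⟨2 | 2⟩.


Σ has 15 primitive collections:

  P = {1,3}:  v_{1} + v_{3} = 0 ; sig = ⟨2 | 0⟩
  P = {2,5}:  v_{2} + v_{5} = 0 ; sig = ⟨2 | 0⟩
  P = {6,7}:  v_{6} + v_{7} = 0 ; sig = ⟨2 | 0⟩
  P = {1,2}:  v_{1} + v_{2} = v_{9} ; sig = ⟨2 | 1⟩
  P = {1,5}:  v_{1} + v_{5} = v_{8} ; sig = ⟨2 | 1⟩
  P = {2,4}:  v_{2} + v_{4} = v_{8} ; sig = ⟨2 | 1⟩
  P = {2,8}:  v_{2} + v_{8} = v_{1} ; sig = ⟨2 | 1⟩
  P = {3,8}:  v_{3} + v_{8} = v_{5} ; sig = ⟨2 | 1⟩
  P = {3,9}:  v_{3} + v_{9} = v_{2} ; sig = ⟨2 | 1⟩
  P = {5,8}:  v_{5} + v_{8} = v_{4} ; sig = ⟨2 | 1⟩
  P = {5,9}:  v_{5} + v_{9} = v_{1} ; sig = ⟨2 | 1⟩
  P = {4,9}:  v_{4} + v_{9} = v_{1} + v_{8} ; sig = ⟨2 | 1 1⟩
  P = {1,4}:  v_{1} + v_{4} = 2·v_{8} ; sig = ⟨2 | 2⟩
  P = {3,4}:  v_{3} + v_{4} = 2·v_{5} ; sig = ⟨2 | 2⟩
  P = {8,9}:  v_{8} + v_{9} = 2·v_{1} ; sig = ⟨2 | 2⟩

Hence PRS(X_Σ) =
{ ⟨2 | 0⟩ ×3,  ⟨2 | 1⟩ ×8,  ⟨2 | 1 1⟩,  ⟨2 | 2⟩ ×3 }


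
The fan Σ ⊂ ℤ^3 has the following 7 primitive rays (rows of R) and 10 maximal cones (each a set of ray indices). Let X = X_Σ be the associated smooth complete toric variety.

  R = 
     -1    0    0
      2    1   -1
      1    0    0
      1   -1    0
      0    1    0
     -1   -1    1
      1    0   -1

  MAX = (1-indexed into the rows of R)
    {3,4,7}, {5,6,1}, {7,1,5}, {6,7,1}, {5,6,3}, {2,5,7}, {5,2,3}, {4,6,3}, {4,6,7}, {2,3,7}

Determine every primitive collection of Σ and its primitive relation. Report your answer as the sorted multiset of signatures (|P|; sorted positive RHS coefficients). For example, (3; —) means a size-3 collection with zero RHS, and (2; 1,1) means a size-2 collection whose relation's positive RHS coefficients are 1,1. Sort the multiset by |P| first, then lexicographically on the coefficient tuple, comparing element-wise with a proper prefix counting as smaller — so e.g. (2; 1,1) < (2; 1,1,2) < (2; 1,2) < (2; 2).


Δ(Σ) — 7 vertices, 9 min non-faces:

  P = {1,3}:  v_{1} + v_{3} = 0  ⟹  sig = (2; —)
  P = {2,6}:  v_{2} + v_{6} = v_{3}  ⟹  sig = (2; 1)
  P = {4,5}:  v_{4} + v_{5} = v_{3}  ⟹  sig = (2; 1)
  P = {1,2}:  v_{1} + v_{2} = v_{5} + v_{7}  ⟹  sig = (2; 1,1)
  P = {1,4}:  v_{1} + v_{4} = v_{6} + v_{7}  ⟹  sig = (2; 1,1)
  P = {2,4}:  v_{2} + v_{4} = 2·v_{3} + v_{7}  ⟹  sig = (2; 1,2)
  P = {5,6,7}:  v_{5} + v_{6} + v_{7} = 0  ⟹  sig = (3; —)
  P = {3,5,7}:  v_{3} + v_{5} + v_{7} = v_{2}  ⟹  sig = (3; 1)
  P = {3,6,7}:  v_{3} + v_{6} + v_{7} = v_{4}  ⟹  sig = (3; 1)

Sorted signature multiset PRS(X):
[(2; —), (2; 1), (2; 1), (2; 1,1), (2; 1,1), (2; 1,2), (3; —), (3; 1), (3; 1)]


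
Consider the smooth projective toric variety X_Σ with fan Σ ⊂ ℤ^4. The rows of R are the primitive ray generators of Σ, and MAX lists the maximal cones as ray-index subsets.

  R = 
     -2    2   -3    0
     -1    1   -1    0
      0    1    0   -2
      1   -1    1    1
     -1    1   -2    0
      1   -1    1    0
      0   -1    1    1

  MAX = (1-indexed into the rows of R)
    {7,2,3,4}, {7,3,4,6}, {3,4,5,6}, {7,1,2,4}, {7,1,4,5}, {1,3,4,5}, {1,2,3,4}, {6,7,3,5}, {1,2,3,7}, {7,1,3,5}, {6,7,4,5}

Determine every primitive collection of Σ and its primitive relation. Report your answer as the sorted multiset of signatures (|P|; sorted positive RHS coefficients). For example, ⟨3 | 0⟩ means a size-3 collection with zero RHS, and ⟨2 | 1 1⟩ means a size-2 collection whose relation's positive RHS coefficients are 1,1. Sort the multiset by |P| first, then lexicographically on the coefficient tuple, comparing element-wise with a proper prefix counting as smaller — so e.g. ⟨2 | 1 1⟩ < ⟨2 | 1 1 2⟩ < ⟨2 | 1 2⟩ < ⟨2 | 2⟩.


Σ has 5 primitive collections:

  • {2,6}:  v_{2} + v_{6} = 0  ⟹  sig = ⟨2 | 0⟩
  • {1,6}:  v_{1} + v_{6} = v_{5}  ⟹  sig = ⟨2 | 1⟩
  • {2,5}:  v_{2} + v_{5} = v_{1}  ⟹  sig = ⟨2 | 1⟩
  • {3,4,5,7}:  v_{3} + v_{4} + v_{5} + v_{7} = 0  ⟹  sig = ⟨4 | 0⟩
  • {1,3,4,7}:  v_{1} + v_{3} + v_{4} + v_{7} = v_{2}  ⟹  sig = ⟨4 | 1⟩

Signatures (|P|; sorted positive RHS coefficients), sorted:
    |P|=2: 3 collections, coeffs (), (1), (1)
    |P|=4: 2 collections, coeffs (), (1)


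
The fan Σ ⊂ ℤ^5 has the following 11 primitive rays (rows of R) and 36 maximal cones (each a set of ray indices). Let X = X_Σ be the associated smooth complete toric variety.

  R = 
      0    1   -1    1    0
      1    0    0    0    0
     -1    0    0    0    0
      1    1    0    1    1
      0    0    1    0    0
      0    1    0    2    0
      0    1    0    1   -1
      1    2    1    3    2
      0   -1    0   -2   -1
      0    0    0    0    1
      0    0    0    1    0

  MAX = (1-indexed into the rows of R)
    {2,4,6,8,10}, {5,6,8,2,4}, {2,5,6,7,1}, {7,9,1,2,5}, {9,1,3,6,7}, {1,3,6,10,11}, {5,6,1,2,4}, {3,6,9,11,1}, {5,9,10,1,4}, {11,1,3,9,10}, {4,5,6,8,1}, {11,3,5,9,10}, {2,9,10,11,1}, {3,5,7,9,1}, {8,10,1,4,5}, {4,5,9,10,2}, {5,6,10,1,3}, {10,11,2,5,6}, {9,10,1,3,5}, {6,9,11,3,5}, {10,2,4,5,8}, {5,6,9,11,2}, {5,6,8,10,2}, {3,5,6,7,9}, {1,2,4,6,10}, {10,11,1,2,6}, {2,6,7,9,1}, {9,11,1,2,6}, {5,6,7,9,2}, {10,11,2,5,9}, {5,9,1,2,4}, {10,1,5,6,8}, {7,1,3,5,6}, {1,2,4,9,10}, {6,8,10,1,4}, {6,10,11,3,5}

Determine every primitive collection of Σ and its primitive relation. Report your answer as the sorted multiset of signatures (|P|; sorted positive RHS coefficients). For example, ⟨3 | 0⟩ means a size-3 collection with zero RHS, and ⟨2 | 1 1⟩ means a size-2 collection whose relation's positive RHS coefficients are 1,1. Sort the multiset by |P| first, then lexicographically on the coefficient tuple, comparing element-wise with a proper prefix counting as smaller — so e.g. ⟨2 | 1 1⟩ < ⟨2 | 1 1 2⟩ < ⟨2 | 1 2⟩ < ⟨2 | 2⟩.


Δ(Σ) — 11 vertices, 17 min non-faces:

  P={2,3}:  v_{2} + v_{3} = 0  so sig = ⟨2 | 0⟩
  P={7,10}:  v_{7} + v_{10} = v_{1} + v_{5}  so sig = ⟨2 | 1 1⟩
  P={8,9}:  v_{8} + v_{9} = v_{4} + v_{5}  so sig = ⟨2 | 1 1⟩
  P={3,4}:  v_{3} + v_{4} = v_{1} + v_{5} + v_{10}  so sig = ⟨2 | 1 1 1⟩
  P={4,11}:  v_{4} + v_{11} = v_{2} + v_{6} + v_{10}  so sig = ⟨2 | 1 1 1⟩
  P={7,8}:  v_{7} + v_{8} = v_{1} + v_{4} + 2·v_{5} + v_{6}  so sig = ⟨2 | 1 1 1 2⟩
  P={3,8}:  v_{3} + v_{8} = v_{1} + 2·v_{5} + v_{6} + 2·v_{10}  so sig = ⟨2 | 1 1 2 2⟩
  P={8,11}:  v_{8} + v_{11} = v_{2} + v_{5} + 2·v_{6} + 2·v_{10}  so sig = ⟨2 | 1 1 2 2⟩
  P={7,11}:  v_{7} + v_{11} = 2·v_{6} + v_{9}  so sig = ⟨2 | 1 2⟩
  P={4,7}:  v_{4} + v_{7} = 2·v_{1} + v_{2} + 2·v_{5}  so sig = ⟨2 | 1 2 2⟩
  P={6,9,10}:  v_{6} + v_{9} + v_{10} = 0  so sig = ⟨3 | 0⟩
  P={1,5,11}:  v_{1} + v_{5} + v_{11} = v_{6}  so sig = ⟨3 | 1⟩
  P={4,6,9}:  v_{4} + v_{6} + v_{9} = v_{1} + v_{2} + v_{5}  so sig = ⟨3 | 1 1 1⟩
  P={1,2,8}:  v_{1} + v_{2} + v_{8} = 2·v_{4} + v_{6}  so sig = ⟨3 | 1 2⟩
  P={1,2,5,10}:  v_{1} + v_{2} + v_{5} + v_{10} = v_{4}  so sig = ⟨4 | 1⟩
  P={1,5,6,9}:  v_{1} + v_{5} + v_{6} + v_{9} = v_{7}  so sig = ⟨4 | 1⟩
  P={4,5,6,10}:  v_{4} + v_{5} + v_{6} + v_{10} = v_{8}  so sig = ⟨4 | 1⟩

Sorted signature multiset PRS(X):
{ ⟨2 | 0⟩,  ⟨2 | 1 1⟩ ×2,  ⟨2 | 1 1 1⟩ ×2,  ⟨2 | 1 1 1 2⟩,  ⟨2 | 1 1 2 2⟩ ×2,  ⟨2 | 1 2⟩,  ⟨2 | 1 2 2⟩,  ⟨3 | 0⟩,  ⟨3 | 1⟩,  ⟨3 | 1 1 1⟩,  ⟨3 | 1 2⟩,  ⟨4 | 1⟩ ×3 }


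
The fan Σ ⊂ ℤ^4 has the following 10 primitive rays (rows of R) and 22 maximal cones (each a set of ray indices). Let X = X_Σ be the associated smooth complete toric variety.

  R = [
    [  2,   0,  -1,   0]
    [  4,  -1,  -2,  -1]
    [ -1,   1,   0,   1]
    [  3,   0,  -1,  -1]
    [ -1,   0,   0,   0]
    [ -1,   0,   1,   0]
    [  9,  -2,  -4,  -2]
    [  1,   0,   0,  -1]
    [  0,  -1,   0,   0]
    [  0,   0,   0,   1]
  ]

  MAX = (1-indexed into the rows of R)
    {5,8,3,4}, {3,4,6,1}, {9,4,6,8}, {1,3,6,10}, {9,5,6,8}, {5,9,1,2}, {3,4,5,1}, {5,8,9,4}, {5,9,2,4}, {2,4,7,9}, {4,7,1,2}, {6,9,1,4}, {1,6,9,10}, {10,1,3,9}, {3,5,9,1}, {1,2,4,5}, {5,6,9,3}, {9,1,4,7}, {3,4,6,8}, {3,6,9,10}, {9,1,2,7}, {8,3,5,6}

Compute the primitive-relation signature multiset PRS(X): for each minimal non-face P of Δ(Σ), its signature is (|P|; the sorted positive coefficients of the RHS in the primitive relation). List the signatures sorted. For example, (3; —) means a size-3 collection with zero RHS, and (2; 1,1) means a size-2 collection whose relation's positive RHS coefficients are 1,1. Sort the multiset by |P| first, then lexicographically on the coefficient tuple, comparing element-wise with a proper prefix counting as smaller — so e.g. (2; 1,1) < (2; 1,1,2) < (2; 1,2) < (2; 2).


20 minimal non-faces of Δ(Σ) (on 10 rays):

  P={1,8}:  v_{1} + v_{8} = v_{4}  →  sig = (2; 1)
  P={2,6}:  v_{2} + v_{6} = v_{4} + v_{9}  →  sig = (2; 1,1)
  P={5,10}:  v_{5} + v_{10} = v_{3} + v_{9}  →  sig = (2; 1,1)
  P={8,10}:  v_{8} + v_{10} = v_{1} + v_{6}  →  sig = (2; 1,1)
  P={2,8}:  v_{2} + v_{8} = 2·v_{4} + v_{5} + v_{9}  →  sig = (2; 1,1,2)
  P={7,8}:  v_{7} + v_{8} = v_{2} + 2·v_{4} + v_{9}  →  sig = (2; 1,1,2)
  P={2,3}:  v_{2} + v_{3} = 2·v_{1} + v_{5}  →  sig = (2; 1,2)
  P={2,10}:  v_{2} + v_{10} = 2·v_{1} + v_{9}  →  sig = (2; 1,2)
  P={3,7}:  v_{3} + v_{7} = 2·v_{1} + v_{2}  →  sig = (2; 1,2)
  P={4,10}:  v_{4} + v_{10} = 2·v_{1} + v_{6}  →  sig = (2; 1,2)
  P={6,7}:  v_{6} + v_{7} = v_{1} + 2·v_{4} + 2·v_{9}  →  sig = (2; 1,2,2)
  P={7,10}:  v_{7} + v_{10} = 3·v_{1} + v_{4} + 2·v_{9}  →  sig = (2; 1,2,3)
  P={5,7}:  v_{5} + v_{7} = 2·v_{2}  →  sig = (2; 2)
  P={1,5,6}:  v_{1} + v_{5} + v_{6} = 0  →  sig = (3; —)
  P={3,8,9}:  v_{3} + v_{8} + v_{9} = 0  →  sig = (3; —)
  P={3,4,9}:  v_{3} + v_{4} + v_{9} = v_{1}  →  sig = (3; 1)
  P={4,5,6}:  v_{4} + v_{5} + v_{6} = v_{8}  →  sig = (3; 1)
  P={1,2,4,9}:  v_{1} + v_{2} + v_{4} + v_{9} = v_{7}  →  sig = (4; 1)
  P={1,3,6,9}:  v_{1} + v_{3} + v_{6} + v_{9} = v_{10}  →  sig = (4; 1)
  P={1,4,5,9}:  v_{1} + v_{4} + v_{5} + v_{9} = v_{2}  →  sig = (4; 1)

Sorted signature multiset PRS(X):
    (2; 1)
    (2; 1,1)
    (2; 1,1)
    (2; 1,1)
    (2; 1,1,2)
    (2; 1,1,2)
    (2; 1,2)
    (2; 1,2)
    (2; 1,2)
    (2; 1,2)
    (2; 1,2,2)
    (2; 1,2,3)
    (2; 2)
    (3; —)
    (3; —)
    (3; 1)
    (3; 1)
    (4; 1)
    (4; 1)
    (4; 1)


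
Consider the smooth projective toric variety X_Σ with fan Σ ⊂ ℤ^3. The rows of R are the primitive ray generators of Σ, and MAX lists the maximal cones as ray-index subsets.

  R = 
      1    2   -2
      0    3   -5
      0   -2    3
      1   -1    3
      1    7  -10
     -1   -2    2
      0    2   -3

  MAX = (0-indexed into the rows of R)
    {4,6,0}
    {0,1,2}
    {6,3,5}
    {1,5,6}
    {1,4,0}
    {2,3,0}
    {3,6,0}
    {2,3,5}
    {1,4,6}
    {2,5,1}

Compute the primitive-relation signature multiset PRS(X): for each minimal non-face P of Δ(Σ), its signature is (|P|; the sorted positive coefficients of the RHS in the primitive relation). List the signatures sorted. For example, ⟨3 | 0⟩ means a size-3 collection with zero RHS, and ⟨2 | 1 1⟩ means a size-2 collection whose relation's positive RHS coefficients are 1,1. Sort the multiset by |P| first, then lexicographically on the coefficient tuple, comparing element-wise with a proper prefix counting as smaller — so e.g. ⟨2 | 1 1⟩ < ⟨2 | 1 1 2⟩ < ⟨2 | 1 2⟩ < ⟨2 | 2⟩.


Primitive collections (7):

  P = {0,5}:  v_{0} + v_{5} = 0 — sig = ⟨2 | 0⟩
  P = {2,6}:  v_{2} + v_{6} = 0 — sig = ⟨2 | 0⟩
  P = {1,3}:  v_{1} + v_{3} = v_{0} — sig = ⟨2 | 1⟩
  P = {2,4}:  v_{2} + v_{4} = v_{0} + v_{1} — sig = ⟨2 | 1 1⟩
  P = {4,5}:  v_{4} + v_{5} = v_{1} + v_{6} — sig = ⟨2 | 1 1⟩
  P = {3,4}:  v_{3} + v_{4} = 2·v_{0} + v_{6} — sig = ⟨2 | 1 2⟩
  P = {0,1,6}:  v_{0} + v_{1} + v_{6} = v_{4} — sig = ⟨3 | 1⟩

Sorted signature multiset PRS(X):
[⟨2 | 0⟩, ⟨2 | 0⟩, ⟨2 | 1⟩, ⟨2 | 1 1⟩, ⟨2 | 1 1⟩, ⟨2 | 1 2⟩, ⟨3 | 1⟩]


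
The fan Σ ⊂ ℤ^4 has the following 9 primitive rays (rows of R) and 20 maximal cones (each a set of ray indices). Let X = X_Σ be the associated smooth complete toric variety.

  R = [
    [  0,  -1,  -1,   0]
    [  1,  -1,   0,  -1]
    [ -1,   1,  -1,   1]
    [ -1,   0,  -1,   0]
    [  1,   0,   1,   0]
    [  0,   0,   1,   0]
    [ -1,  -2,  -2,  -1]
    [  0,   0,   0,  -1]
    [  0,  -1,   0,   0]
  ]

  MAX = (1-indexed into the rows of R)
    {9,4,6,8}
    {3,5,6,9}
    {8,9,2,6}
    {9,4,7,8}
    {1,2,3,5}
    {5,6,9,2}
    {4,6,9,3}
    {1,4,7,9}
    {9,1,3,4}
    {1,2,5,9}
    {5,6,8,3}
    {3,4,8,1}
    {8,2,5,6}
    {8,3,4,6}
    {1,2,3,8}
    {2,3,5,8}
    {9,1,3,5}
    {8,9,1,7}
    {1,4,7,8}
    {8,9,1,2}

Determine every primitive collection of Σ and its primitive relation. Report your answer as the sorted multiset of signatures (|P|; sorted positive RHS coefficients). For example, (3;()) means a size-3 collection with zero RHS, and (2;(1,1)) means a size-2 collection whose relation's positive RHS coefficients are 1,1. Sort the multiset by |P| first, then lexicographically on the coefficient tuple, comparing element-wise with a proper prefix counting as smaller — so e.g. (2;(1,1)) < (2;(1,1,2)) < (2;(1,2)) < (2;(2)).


13 collections generate NE(X_Σ); each relation:

  P = {4,5}:  v_{4} + v_{5} = 0  ⇒ sig = (2;())
  P = {1,6}:  v_{1} + v_{6} = v_{9}  ⇒ sig = (2;(1))
  P = {2,4}:  v_{2} + v_{4} = v_{1} + v_{8}  ⇒ sig = (2;(1,1))
  P = {5,7}:  v_{5} + v_{7} = v_{1} + v_{8} + v_{9}  ⇒ sig = (2;(1,1,1))
  P = {6,7}:  v_{6} + v_{7} = v_{4} + v_{8} + 2·v_{9}  ⇒ sig = (2;(1,1,2))
  P = {3,7}:  v_{3} + v_{7} = v_{1} + 2·v_{4}  ⇒ sig = (2;(1,2))
  P = {2,7}:  v_{2} + v_{7} = 2·v_{1} + 2·v_{8} + v_{9}  ⇒ sig = (2;(1,2,2))
  P = {2,3,6}:  v_{2} + v_{3} + v_{6} = 0  ⇒ sig = (3;())
  P = {1,5,8}:  v_{1} + v_{5} + v_{8} = v_{2}  ⇒ sig = (3;(1))
  P = {2,3,9}:  v_{2} + v_{3} + v_{9} = v_{1}  ⇒ sig = (3;(1))
  P = {3,8,9}:  v_{3} + v_{8} + v_{9} = v_{4}  ⇒ sig = (3;(1))
  P = {5,8,9}:  v_{5} + v_{8} + v_{9} = v_{2} + v_{6}  ⇒ sig = (3;(1,1))
  P = {1,4,8,9}:  v_{1} + v_{4} + v_{8} + v_{9} = v_{7}  ⇒ sig = (4;(1))

so the primitive-relation signature multiset is
[(2;()), (2;(1)), (2;(1,1)), (2;(1,1,1)), (2;(1,1,2)), (2;(1,2)), (2;(1,2,2)), (3;()), (3;(1)), (3;(1)), (3;(1)), (3;(1,1)), (4;(1))]


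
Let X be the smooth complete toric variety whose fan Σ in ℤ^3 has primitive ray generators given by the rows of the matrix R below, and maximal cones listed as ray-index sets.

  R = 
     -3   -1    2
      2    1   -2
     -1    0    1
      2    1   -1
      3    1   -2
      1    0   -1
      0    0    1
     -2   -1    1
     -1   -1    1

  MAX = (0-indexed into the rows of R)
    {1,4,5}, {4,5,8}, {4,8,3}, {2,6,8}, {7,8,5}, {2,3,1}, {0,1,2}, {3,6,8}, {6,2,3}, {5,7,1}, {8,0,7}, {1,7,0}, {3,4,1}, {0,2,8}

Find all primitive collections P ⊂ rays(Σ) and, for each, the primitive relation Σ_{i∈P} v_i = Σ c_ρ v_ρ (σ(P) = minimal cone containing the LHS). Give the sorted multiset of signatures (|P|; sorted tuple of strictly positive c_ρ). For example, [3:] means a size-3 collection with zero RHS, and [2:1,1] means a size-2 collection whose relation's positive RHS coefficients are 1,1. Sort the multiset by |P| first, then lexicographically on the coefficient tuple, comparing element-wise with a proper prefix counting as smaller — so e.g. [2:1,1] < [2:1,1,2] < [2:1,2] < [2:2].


Minimal non-faces — 16 found among 9 rays, 14 max cones:

  P = {0,4}:  v_{0} + v_{4} = 0  →  sig = [2:]
  P = {2,5}:  v_{2} + v_{5} = 0  →  sig = [2:]
  P = {3,7}:  v_{3} + v_{7} = 0  →  sig = [2:]
  P = {0,3}:  v_{0} + v_{3} = v_{2}  →  sig = [2:1]
  P = {0,5}:  v_{0} + v_{5} = v_{7}  →  sig = [2:1]
  P = {1,6}:  v_{1} + v_{6} = v_{3}  →  sig = [2:1]
  P = {1,8}:  v_{1} + v_{8} = v_{5}  →  sig = [2:1]
  P = {2,4}:  v_{2} + v_{4} = v_{3}  →  sig = [2:1]
  P = {2,7}:  v_{2} + v_{7} = v_{0}  →  sig = [2:1]
  P = {3,5}:  v_{3} + v_{5} = v_{4}  →  sig = [2:1]
  P = {4,7}:  v_{4} + v_{7} = v_{5}  →  sig = [2:1]
  P = {5,6}:  v_{5} + v_{6} = v_{3} + v_{8}  →  sig = [2:1,1]
  P = {6,7}:  v_{6} + v_{7} = v_{2} + v_{8}  →  sig = [2:1,1]
  P = {0,6}:  v_{0} + v_{6} = 2·v_{2} + v_{8}  →  sig = [2:1,2]
  P = {4,6}:  v_{4} + v_{6} = 2·v_{3} + v_{8}  →  sig = [2:1,2]
  P = {2,3,8}:  v_{2} + v_{3} + v_{8} = v_{6}  →  sig = [3:1]

Signatures (|P|; sorted positive RHS coefficients), sorted:
{ [2:] ×3,  [2:1] ×8,  [2:1,1] ×2,  [2:1,2] ×2,  [3:1] }


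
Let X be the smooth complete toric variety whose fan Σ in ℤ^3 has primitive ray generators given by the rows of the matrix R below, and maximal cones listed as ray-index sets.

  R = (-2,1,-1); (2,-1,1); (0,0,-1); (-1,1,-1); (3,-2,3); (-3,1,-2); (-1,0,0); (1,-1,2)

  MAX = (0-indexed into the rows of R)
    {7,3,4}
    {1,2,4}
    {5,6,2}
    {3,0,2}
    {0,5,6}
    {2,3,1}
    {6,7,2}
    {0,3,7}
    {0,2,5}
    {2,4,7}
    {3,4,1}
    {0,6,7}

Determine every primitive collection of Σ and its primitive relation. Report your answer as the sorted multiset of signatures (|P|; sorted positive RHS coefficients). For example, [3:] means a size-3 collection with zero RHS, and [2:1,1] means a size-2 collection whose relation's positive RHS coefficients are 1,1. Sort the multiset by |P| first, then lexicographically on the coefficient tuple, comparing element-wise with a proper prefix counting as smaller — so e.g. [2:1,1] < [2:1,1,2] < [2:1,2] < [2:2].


Primitive collections (14):

  {0,1}:  v_{0} + v_{1} = 0 — sig = [2:]
  {0,4}:  v_{0} + v_{4} = v_{7} — sig = [2:1]
  {1,7}:  v_{1} + v_{7} = v_{4} — sig = [2:1]
  {3,6}:  v_{3} + v_{6} = v_{0} — sig = [2:1]
  {1,5}:  v_{1} + v_{5} = v_{2} + v_{6} — sig = [2:1,1]
  {1,6}:  v_{1} + v_{6} = v_{2} + v_{7} — sig = [2:1,1]
  {4,5}:  v_{4} + v_{5} = v_{2} + v_{6} + v_{7} — sig = [2:1,1,1]
  {3,5}:  v_{3} + v_{5} = 2·v_{0} + v_{2} — sig = [2:1,2]
  {4,6}:  v_{4} + v_{6} = v_{2} + 2·v_{7} — sig = [2:1,2]
  {5,7}:  v_{5} + v_{7} = 2·v_{6} — sig = [2:2]
  {2,3,7}:  v_{2} + v_{3} + v_{7} = 0 — sig = [3:]
  {0,2,6}:  v_{0} + v_{2} + v_{6} = v_{5} — sig = [3:1]
  {0,2,7}:  v_{0} + v_{2} + v_{7} = v_{6} — sig = [3:1]
  {2,3,4}:  v_{2} + v_{3} + v_{4} = v_{1} — sig = [3:1]

Signatures (|P|; sorted positive RHS coefficients), sorted:
[[2:], [2:1], [2:1], [2:1], [2:1,1], [2:1,1], [2:1,1,1], [2:1,2], [2:1,2], [2:2], [3:], [3:1], [3:1], [3:1]]


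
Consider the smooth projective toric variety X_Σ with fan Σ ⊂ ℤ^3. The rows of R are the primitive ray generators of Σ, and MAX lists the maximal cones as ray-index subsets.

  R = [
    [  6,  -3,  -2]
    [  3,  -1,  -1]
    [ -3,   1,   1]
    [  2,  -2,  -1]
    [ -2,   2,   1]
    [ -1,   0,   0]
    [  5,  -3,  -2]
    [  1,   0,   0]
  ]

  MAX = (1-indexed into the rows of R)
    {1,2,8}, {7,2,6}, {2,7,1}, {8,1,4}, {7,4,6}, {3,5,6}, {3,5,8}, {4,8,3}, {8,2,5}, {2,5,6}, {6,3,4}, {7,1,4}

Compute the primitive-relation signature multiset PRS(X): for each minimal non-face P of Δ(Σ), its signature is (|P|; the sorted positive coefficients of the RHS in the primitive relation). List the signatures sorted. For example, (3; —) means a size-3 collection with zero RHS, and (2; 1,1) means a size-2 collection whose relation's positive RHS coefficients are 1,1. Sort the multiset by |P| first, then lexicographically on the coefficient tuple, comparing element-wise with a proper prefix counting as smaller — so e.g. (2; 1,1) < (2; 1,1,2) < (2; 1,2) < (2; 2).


Primitive collections (10):

  • {2,3}:  v_{2} + v_{3} = 0 ; sig = (2; —)
  • {4,5}:  v_{4} + v_{5} = 0 ; sig = (2; —)
  • {6,8}:  v_{6} + v_{8} = 0 ; sig = (2; —)
  • {1,6}:  v_{1} + v_{6} = v_{7} ; sig = (2; 1)
  • {2,4}:  v_{2} + v_{4} = v_{7} ; sig = (2; 1)
  • {3,7}:  v_{3} + v_{7} = v_{4} ; sig = (2; 1)
  • {5,7}:  v_{5} + v_{7} = v_{2} ; sig = (2; 1)
  • {7,8}:  v_{7} + v_{8} = v_{1} ; sig = (2; 1)
  • {1,3}:  v_{1} + v_{3} = v_{4} + v_{8} ; sig = (2; 1,1)
  • {1,5}:  v_{1} + v_{5} = v_{2} + v_{8} ; sig = (2; 1,1)

Sorted signature multiset PRS(X):
    |P|=2: 10 collections, coeffs (), (), (), (1), (1), (1), (1), (1), (1,1), (1,1)


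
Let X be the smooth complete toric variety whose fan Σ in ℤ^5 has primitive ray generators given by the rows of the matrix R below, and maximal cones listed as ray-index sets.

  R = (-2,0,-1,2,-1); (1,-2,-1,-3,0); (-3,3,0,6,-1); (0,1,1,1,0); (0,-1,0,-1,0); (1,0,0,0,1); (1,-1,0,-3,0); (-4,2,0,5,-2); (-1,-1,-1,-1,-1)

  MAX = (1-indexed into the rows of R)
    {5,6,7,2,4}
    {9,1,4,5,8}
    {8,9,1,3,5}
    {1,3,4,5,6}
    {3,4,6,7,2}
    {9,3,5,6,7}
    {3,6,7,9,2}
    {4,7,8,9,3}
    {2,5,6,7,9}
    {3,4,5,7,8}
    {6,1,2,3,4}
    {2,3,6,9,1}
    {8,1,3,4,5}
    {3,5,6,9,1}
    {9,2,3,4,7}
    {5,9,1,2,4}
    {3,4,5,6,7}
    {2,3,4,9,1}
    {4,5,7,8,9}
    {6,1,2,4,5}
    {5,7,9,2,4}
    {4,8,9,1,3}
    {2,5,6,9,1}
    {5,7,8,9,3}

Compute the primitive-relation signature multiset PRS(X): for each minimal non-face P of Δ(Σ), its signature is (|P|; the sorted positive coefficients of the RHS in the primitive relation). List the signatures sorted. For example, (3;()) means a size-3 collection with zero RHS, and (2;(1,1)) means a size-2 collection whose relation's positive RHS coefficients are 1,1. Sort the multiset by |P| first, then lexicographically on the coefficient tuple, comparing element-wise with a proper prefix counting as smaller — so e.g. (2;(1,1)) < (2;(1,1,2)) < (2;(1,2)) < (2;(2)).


|primitive collections| = 6. Relations:

  P = {1,7}:  v_{1} + v_{7} = v_{9}  ⟹  sig = (2;(1))
  P = {6,8}:  v_{6} + v_{8} = v_{3} + v_{5}  ⟹  sig = (2;(1,1))
  P = {2,8}:  v_{2} + v_{8} = v_{1} + v_{4} + v_{9}  ⟹  sig = (2;(1,1,1))
  P = {4,6,9}:  v_{4} + v_{6} + v_{9} = 0  ⟹  sig = (3;())
  P = {2,3,5}:  v_{2} + v_{3} + v_{5} = v_{1}  ⟹  sig = (3;(1))
  P = {3,4,5,9}:  v_{3} + v_{4} + v_{5} + v_{9} = v_{8}  ⟹  sig = (4;(1))

Sorted signature multiset PRS(X):
[(2;(1)), (2;(1,1)), (2;(1,1,1)), (3;()), (3;(1)), (4;(1))]


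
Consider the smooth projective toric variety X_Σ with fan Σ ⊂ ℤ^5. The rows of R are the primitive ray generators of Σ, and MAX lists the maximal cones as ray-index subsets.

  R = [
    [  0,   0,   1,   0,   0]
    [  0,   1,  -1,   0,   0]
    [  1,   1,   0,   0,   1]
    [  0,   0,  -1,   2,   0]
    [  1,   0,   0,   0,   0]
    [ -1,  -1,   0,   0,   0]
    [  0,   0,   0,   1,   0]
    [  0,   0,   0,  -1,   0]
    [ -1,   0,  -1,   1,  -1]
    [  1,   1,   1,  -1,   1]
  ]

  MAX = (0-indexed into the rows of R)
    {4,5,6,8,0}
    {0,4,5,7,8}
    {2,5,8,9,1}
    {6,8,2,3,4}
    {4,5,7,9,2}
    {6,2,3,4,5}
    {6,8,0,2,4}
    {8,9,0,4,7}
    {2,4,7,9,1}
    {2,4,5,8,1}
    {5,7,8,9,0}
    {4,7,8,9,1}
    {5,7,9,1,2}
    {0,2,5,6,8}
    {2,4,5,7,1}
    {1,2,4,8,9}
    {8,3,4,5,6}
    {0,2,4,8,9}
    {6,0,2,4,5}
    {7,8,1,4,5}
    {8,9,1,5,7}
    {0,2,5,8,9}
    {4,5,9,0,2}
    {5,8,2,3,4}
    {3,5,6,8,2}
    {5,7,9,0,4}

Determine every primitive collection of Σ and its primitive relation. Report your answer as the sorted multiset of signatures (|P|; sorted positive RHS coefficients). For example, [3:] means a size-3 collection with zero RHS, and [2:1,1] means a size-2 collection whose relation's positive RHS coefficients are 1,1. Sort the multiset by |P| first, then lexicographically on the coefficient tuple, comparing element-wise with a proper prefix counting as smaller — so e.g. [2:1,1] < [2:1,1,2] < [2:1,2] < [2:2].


Minimal non-faces — 14 found among 10 rays, 26 max cones:

  P = {6,7}:  v_{6} + v_{7} = 0 ; sig = [2:]
  P = {0,1}:  v_{0} + v_{1} = v_{8} + v_{9} ; sig = [2:1,1]
  P = {1,6}:  v_{1} + v_{6} = v_{2} + v_{8} ; sig = [2:1,1]
  P = {3,9}:  v_{3} + v_{9} = v_{2} + v_{6} ; sig = [2:1,1]
  P = {6,9}:  v_{6} + v_{9} = v_{0} + v_{2} ; sig = [2:1,1]
  P = {3,7}:  v_{3} + v_{7} = v_{2} + v_{4} + v_{5} + v_{8} ; sig = [2:1,1,1,1]
  P = {1,3}:  v_{1} + v_{3} = 2·v_{2} + v_{4} + v_{5} + 2·v_{8} ; sig = [2:1,1,2,2]
  P = {0,3}:  v_{0} + v_{3} = 2·v_{6} ; sig = [2:2]
  P = {0,2,7}:  v_{0} + v_{2} + v_{7} = v_{9} ; sig = [3:1]
  P = {2,7,8}:  v_{2} + v_{7} + v_{8} = v_{1} ; sig = [3:1]
  P = {4,5,8,9}:  v_{4} + v_{5} + v_{8} + v_{9} = 0 ; sig = [4:]
  P = {1,4,5,9}:  v_{1} + v_{4} + v_{5} + v_{9} = v_{2} + v_{7} ; sig = [4:1,1]
  P = {0,2,4,5,8}:  v_{0} + v_{2} + v_{4} + v_{5} + v_{8} = v_{6} ; sig = [5:1]
  P = {2,4,5,6,8}:  v_{2} + v_{4} + v_{5} + v_{6} + v_{8} = v_{3} ; sig = [5:1]

so the primitive-relation signature multiset is
{ [2:],  [2:1,1] ×4,  [2:1,1,1,1],  [2:1,1,2,2],  [2:2],  [3:1] ×2,  [4:],  [4:1,1],  [5:1] ×2 }


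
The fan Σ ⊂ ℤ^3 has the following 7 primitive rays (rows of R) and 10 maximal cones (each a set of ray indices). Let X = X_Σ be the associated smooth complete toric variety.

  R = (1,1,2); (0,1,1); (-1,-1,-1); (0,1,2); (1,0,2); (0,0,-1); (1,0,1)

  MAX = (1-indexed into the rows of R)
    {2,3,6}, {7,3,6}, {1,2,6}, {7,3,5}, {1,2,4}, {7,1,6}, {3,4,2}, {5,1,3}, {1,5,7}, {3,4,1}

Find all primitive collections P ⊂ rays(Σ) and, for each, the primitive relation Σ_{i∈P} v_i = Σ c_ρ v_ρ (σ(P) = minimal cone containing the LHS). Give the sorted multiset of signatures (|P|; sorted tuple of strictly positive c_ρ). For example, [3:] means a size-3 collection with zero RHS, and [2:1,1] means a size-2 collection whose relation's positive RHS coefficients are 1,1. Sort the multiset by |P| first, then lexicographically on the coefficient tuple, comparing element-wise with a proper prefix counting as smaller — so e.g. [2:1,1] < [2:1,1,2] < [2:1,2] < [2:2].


Minimal non-faces — 9 found among 7 rays, 10 max cones:

  • {2,7}:  v_{2} + v_{7} = v_{1}  ⇒ sig = [2:1]
  • {4,6}:  v_{4} + v_{6} = v_{2}  ⇒ sig = [2:1]
  • {5,6}:  v_{5} + v_{6} = v_{7}  ⇒ sig = [2:1]
  • {2,5}:  v_{2} + v_{5} = 2·v_{1} + v_{3}  ⇒ sig = [2:1,2]
  • {4,7}:  v_{4} + v_{7} = 2·v_{1} + v_{3}  ⇒ sig = [2:1,2]
  • {4,5}:  v_{4} + v_{5} = 3·v_{1} + 2·v_{3}  ⇒ sig = [2:2,3]
  • {1,3,6}:  v_{1} + v_{3} + v_{6} = 0  ⇒ sig = [3:]
  • {1,2,3}:  v_{1} + v_{2} + v_{3} = v_{4}  ⇒ sig = [3:1]
  • {1,3,7}:  v_{1} + v_{3} + v_{7} = v_{5}  ⇒ sig = [3:1]

Hence PRS(X_Σ) =
    |P|=2: 6 collections, coeffs (1), (1), (1), (1,2), (1,2), (2,3)
    |P|=3: 3 collections, coeffs (), (1), (1)


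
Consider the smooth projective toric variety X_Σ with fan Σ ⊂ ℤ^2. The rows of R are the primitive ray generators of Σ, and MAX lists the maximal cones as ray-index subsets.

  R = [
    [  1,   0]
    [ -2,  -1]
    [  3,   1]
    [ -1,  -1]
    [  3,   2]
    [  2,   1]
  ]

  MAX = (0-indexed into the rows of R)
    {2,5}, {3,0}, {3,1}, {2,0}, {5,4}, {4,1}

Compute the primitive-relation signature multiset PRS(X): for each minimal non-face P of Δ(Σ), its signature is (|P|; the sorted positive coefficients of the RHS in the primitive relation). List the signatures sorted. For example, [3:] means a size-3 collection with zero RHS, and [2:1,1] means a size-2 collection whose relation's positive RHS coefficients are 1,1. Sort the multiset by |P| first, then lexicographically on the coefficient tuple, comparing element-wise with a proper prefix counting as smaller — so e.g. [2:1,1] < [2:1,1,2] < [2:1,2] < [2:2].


The 9 primitive collections of Σ (r=6, n=2):

  P = {1,5}:  v_{1} + v_{5} = 0  so sig = [2:]
  P = {0,1}:  v_{0} + v_{1} = v_{3}  so sig = [2:1]
  P = {0,5}:  v_{0} + v_{5} = v_{2}  so sig = [2:1]
  P = {1,2}:  v_{1} + v_{2} = v_{0}  so sig = [2:1]
  P = {3,4}:  v_{3} + v_{4} = v_{5}  so sig = [2:1]
  P = {3,5}:  v_{3} + v_{5} = v_{0}  so sig = [2:1]
  P = {0,4}:  v_{0} + v_{4} = 2·v_{5}  so sig = [2:2]
  P = {2,3}:  v_{2} + v_{3} = 2·v_{0}  so sig = [2:2]
  P = {2,4}:  v_{2} + v_{4} = 3·v_{5}  so sig = [2:3]

Hence PRS(X_Σ) =
    [2:]
    [2:1]
    [2:1]
    [2:1]
    [2:1]
    [2:1]
    [2:2]
    [2:2]
    [2:3]


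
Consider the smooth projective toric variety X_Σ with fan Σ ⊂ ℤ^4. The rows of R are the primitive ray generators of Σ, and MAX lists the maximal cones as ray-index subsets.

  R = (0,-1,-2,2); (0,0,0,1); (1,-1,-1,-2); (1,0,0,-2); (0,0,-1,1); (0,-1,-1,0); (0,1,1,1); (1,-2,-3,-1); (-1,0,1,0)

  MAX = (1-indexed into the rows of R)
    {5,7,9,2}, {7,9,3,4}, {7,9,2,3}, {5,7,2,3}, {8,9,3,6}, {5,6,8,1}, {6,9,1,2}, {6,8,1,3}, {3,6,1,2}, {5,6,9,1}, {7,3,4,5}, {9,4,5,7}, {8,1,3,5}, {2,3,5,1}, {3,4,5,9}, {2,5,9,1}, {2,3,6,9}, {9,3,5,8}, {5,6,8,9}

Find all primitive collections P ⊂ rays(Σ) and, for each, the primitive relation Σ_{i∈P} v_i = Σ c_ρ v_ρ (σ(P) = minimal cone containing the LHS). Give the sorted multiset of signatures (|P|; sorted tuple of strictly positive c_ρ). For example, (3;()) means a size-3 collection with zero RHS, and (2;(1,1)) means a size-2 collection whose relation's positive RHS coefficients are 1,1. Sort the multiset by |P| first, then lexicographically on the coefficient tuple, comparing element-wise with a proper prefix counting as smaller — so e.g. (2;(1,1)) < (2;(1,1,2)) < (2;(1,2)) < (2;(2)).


The 14 primitive collections of Σ (r=9, n=4):

  P={4,6}:  v_{4} + v_{6} = v_{3} — sig = (2;(1))
  P={6,7}:  v_{6} + v_{7} = v_{2} — sig = (2;(1))
  P={2,4}:  v_{2} + v_{4} = v_{3} + v_{7} — sig = (2;(1,1))
  P={2,8}:  v_{2} + v_{8} = v_{1} + v_{3} — sig = (2;(1,1))
  P={1,4}:  v_{1} + v_{4} = v_{2} + v_{3} + v_{5} — sig = (2;(1,1,1))
  P={7,8}:  v_{7} + v_{8} = v_{2} + v_{3} + v_{5} — sig = (2;(1,1,1))
  P={1,7}:  v_{1} + v_{7} = 2·v_{2} + v_{5} — sig = (2;(1,2))
  P={4,8}:  v_{4} + v_{8} = 2·v_{3} + v_{5} — sig = (2;(1,2))
  P={2,5,6}:  v_{2} + v_{5} + v_{6} = v_{1} — sig = (3;(1))
  P={3,5,6}:  v_{3} + v_{5} + v_{6} = v_{8} — sig = (3;(1))
  P={1,8,9}:  v_{1} + v_{8} + v_{9} = v_{5} + 3·v_{6} — sig = (3;(1,3))
  P={1,3,9}:  v_{1} + v_{3} + v_{9} = 2·v_{6} — sig = (3;(2))
  P={3,5,7,9}:  v_{3} + v_{5} + v_{7} + v_{9} = 0 — sig = (4;())
  P={2,3,5,9}:  v_{2} + v_{3} + v_{5} + v_{9} = v_{6} — sig = (4;(1))

Signatures (|P|; sorted positive RHS coefficients), sorted:
[(2;(1)), (2;(1)), (2;(1,1)), (2;(1,1)), (2;(1,1,1)), (2;(1,1,1)), (2;(1,2)), (2;(1,2)), (3;(1)), (3;(1)), (3;(1,3)), (3;(2)), (4;()), (4;(1))]


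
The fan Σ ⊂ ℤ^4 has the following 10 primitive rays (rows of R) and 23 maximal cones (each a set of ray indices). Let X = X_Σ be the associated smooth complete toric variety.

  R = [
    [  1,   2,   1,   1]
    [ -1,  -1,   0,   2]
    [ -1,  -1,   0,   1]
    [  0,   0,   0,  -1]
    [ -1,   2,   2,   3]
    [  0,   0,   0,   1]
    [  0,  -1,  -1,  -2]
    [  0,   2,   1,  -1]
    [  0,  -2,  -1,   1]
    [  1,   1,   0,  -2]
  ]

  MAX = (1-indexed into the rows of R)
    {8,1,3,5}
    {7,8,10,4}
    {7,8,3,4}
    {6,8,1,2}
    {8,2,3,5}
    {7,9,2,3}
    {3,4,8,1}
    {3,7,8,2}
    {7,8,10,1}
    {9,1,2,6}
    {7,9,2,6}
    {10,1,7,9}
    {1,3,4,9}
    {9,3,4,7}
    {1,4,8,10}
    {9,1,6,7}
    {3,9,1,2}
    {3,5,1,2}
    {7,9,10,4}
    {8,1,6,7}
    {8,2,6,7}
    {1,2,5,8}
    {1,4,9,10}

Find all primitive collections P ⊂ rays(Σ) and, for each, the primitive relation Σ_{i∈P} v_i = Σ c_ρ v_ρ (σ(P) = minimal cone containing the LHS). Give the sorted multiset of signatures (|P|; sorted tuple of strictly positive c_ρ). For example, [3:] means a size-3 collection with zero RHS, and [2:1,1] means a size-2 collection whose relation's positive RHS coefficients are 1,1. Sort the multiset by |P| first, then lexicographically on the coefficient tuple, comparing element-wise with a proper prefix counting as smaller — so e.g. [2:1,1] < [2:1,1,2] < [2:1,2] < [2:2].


The 16 primitive collections of Σ (r=10, n=4):

  P={2,10}:  v_{2} + v_{10} = 0  ⇒ sig = [2:]
  P={4,6}:  v_{4} + v_{6} = 0  ⇒ sig = [2:]
  P={8,9}:  v_{8} + v_{9} = 0  ⇒ sig = [2:]
  P={2,4}:  v_{2} + v_{4} = v_{3}  ⇒ sig = [2:1]
  P={3,6}:  v_{3} + v_{6} = v_{2}  ⇒ sig = [2:1]
  P={3,10}:  v_{3} + v_{10} = v_{4}  ⇒ sig = [2:1]
  P={5,7}:  v_{5} + v_{7} = v_{2} + v_{8}  ⇒ sig = [2:1,1]
  P={6,10}:  v_{6} + v_{10} = v_{1} + v_{7}  ⇒ sig = [2:1,1]
  P={5,9}:  v_{5} + v_{9} = v_{1} + v_{2} + v_{3}  ⇒ sig = [2:1,1,1]
  P={5,10}:  v_{5} + v_{10} = v_{1} + v_{3} + v_{8}  ⇒ sig = [2:1,1,1]
  P={4,5}:  v_{4} + v_{5} = v_{1} + 2·v_{3} + v_{8}  ⇒ sig = [2:1,1,2]
  P={5,6}:  v_{5} + v_{6} = v_{1} + 2·v_{2} + v_{8}  ⇒ sig = [2:1,1,2]
  P={1,3,7}:  v_{1} + v_{3} + v_{7} = 0  ⇒ sig = [3:]
  P={1,2,7}:  v_{1} + v_{2} + v_{7} = v_{6}  ⇒ sig = [3:1]
  P={1,4,7}:  v_{1} + v_{4} + v_{7} = v_{10}  ⇒ sig = [3:1]
  P={1,2,3,8}:  v_{1} + v_{2} + v_{3} + v_{8} = v_{5}  ⇒ sig = [4:1]

so the primitive-relation signature multiset is
[[2:], [2:], [2:], [2:1], [2:1], [2:1], [2:1,1], [2:1,1], [2:1,1,1], [2:1,1,1], [2:1,1,2], [2:1,1,2], [3:], [3:1], [3:1], [4:1]]


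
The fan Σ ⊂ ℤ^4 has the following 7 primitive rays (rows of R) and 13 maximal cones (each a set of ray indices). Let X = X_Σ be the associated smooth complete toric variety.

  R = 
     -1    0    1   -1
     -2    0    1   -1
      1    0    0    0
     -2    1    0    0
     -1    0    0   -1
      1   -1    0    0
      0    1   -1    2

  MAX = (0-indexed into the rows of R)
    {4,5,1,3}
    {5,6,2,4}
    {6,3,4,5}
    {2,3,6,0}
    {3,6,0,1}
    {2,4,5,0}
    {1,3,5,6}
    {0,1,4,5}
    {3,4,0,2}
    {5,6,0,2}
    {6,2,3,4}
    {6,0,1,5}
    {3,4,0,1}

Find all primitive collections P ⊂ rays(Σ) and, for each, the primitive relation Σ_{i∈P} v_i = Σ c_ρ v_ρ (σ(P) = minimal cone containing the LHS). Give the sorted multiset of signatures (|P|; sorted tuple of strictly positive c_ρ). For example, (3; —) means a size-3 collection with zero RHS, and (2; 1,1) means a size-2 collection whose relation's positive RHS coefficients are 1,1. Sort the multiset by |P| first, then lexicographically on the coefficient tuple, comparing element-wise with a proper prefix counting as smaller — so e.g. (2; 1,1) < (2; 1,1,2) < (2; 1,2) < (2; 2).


5 collections generate NE(X_Σ); each relation:

  P = {1,2}:  v_{1} + v_{2} = v_{0} — sig = (2; 1)
  P = {2,3,5}:  v_{2} + v_{3} + v_{5} = 0 — sig = (3; —)
  P = {0,3,5}:  v_{0} + v_{3} + v_{5} = v_{1} — sig = (3; 1)
  P = {0,4,6}:  v_{0} + v_{4} + v_{6} = v_{3} — sig = (3; 1)
  P = {1,4,6}:  v_{1} + v_{4} + v_{6} = 2·v_{3} + v_{5} — sig = (3; 1,2)

so the primitive-relation signature multiset is
    (2; 1)
    (3; —)
    (3; 1)
    (3; 1)
    (3; 1,2)


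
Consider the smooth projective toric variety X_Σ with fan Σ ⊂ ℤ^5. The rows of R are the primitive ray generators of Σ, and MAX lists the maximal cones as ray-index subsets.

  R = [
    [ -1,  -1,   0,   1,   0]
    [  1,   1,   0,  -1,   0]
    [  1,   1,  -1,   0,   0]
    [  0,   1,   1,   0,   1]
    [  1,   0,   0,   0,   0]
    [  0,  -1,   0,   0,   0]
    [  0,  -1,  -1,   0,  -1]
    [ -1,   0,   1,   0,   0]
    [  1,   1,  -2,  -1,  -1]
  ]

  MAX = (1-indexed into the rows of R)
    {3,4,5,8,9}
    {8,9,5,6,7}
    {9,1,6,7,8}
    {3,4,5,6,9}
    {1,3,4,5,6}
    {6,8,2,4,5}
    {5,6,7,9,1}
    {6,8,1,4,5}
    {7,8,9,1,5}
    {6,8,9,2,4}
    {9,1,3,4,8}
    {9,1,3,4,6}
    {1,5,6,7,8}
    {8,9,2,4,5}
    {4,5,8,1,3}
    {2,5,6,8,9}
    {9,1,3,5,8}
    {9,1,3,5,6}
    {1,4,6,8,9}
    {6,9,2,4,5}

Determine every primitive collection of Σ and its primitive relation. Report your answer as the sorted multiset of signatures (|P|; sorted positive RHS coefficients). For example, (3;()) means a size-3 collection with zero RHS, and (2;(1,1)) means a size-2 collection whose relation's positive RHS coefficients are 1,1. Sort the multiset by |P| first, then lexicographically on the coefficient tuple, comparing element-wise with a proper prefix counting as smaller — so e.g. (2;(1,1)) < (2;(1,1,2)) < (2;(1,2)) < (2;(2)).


9 collections generate NE(X_Σ); each relation:

  {1,2}:  v_{1} + v_{2} = 0  ⇒ sig = (2;())
  {4,7}:  v_{4} + v_{7} = 0  ⇒ sig = (2;())
  {2,3}:  v_{2} + v_{3} = v_{4} + v_{5} + v_{9}  ⇒ sig = (2;(1,1,1))
  {3,7}:  v_{3} + v_{7} = v_{1} + v_{5} + v_{9}  ⇒ sig = (2;(1,1,1))
  {2,7}:  v_{2} + v_{7} = v_{5} + v_{6} + v_{8} + v_{9}  ⇒ sig = (2;(1,1,1,1))
  {3,6,8}:  v_{3} + v_{6} + v_{8} = 0  ⇒ sig = (3;())
  {1,4,5,9}:  v_{1} + v_{4} + v_{5} + v_{9} = v_{3}  ⇒ sig = (4;(1))
  {1,5,6,8,9}:  v_{1} + v_{5} + v_{6} + v_{8} + v_{9} = v_{7}  ⇒ sig = (5;(1))
  {4,5,6,8,9}:  v_{4} + v_{5} + v_{6} + v_{8} + v_{9} = v_{2}  ⇒ sig = (5;(1))

so the primitive-relation signature multiset is
{ (2;()) ×2,  (2;(1,1,1)) ×2,  (2;(1,1,1,1)),  (3;()),  (4;(1)),  (5;(1)) ×2 }


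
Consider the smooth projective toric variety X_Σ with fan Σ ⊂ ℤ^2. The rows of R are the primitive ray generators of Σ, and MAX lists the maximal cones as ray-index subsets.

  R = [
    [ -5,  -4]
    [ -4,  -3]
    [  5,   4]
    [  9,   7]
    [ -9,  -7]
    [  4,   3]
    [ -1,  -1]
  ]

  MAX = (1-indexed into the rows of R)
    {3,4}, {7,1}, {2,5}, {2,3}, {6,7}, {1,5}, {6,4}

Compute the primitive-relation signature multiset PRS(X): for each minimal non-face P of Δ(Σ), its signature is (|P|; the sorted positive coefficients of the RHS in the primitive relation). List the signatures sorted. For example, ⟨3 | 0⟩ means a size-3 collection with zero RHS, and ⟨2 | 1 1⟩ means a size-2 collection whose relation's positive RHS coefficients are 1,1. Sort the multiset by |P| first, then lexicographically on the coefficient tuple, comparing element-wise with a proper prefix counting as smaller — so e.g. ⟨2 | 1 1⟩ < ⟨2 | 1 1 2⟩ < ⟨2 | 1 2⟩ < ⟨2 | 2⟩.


Minimal non-faces — 14 found among 7 rays, 7 max cones:

  {1,3}:  v_{1} + v_{3} = 0  so sig = ⟨2 | 0⟩
  {2,6}:  v_{2} + v_{6} = 0  so sig = ⟨2 | 0⟩
  {4,5}:  v_{4} + v_{5} = 0  so sig = ⟨2 | 0⟩
  {1,2}:  v_{1} + v_{2} = v_{5}  so sig = ⟨2 | 1⟩
  {1,4}:  v_{1} + v_{4} = v_{6}  so sig = ⟨2 | 1⟩
  {1,6}:  v_{1} + v_{6} = v_{7}  so sig = ⟨2 | 1⟩
  {2,4}:  v_{2} + v_{4} = v_{3}  so sig = ⟨2 | 1⟩
  {2,7}:  v_{2} + v_{7} = v_{1}  so sig = ⟨2 | 1⟩
  {3,5}:  v_{3} + v_{5} = v_{2}  so sig = ⟨2 | 1⟩
  {3,6}:  v_{3} + v_{6} = v_{4}  so sig = ⟨2 | 1⟩
  {3,7}:  v_{3} + v_{7} = v_{6}  so sig = ⟨2 | 1⟩
  {5,6}:  v_{5} + v_{6} = v_{1}  so sig = ⟨2 | 1⟩
  {4,7}:  v_{4} + v_{7} = 2·v_{6}  so sig = ⟨2 | 2⟩
  {5,7}:  v_{5} + v_{7} = 2·v_{1}  so sig = ⟨2 | 2⟩

so the primitive-relation signature multiset is
[⟨2 | 0⟩, ⟨2 | 0⟩, ⟨2 | 0⟩, ⟨2 | 1⟩, ⟨2 | 1⟩, ⟨2 | 1⟩, ⟨2 | 1⟩, ⟨2 | 1⟩, ⟨2 | 1⟩, ⟨2 | 1⟩, ⟨2 | 1⟩, ⟨2 | 1⟩, ⟨2 | 2⟩, ⟨2 | 2⟩]
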